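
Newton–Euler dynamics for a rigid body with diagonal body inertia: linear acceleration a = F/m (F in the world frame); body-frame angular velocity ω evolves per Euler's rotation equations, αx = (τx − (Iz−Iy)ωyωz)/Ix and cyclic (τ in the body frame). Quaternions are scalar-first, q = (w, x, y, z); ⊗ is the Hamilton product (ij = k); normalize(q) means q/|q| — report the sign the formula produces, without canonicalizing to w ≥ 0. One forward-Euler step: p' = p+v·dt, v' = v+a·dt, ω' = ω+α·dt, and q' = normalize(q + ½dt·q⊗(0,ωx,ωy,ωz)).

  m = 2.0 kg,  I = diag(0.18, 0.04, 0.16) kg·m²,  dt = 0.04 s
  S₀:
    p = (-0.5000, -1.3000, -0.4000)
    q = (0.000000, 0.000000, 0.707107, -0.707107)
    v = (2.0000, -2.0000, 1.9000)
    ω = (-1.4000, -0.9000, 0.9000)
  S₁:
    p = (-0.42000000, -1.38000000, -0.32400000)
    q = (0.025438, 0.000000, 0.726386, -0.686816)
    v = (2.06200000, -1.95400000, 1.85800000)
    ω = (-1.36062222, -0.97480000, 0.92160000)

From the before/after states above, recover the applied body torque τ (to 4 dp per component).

ω₁ − ω₀ = (0.03937778, -0.07480000, 0.02160000)
gyro term ω₀×Iω₀ = (-0.0972, -0.0252, -0.1764)
applied torque τ = (0.0800, -0.1000, -0.0900)

τ = (0.0800, -0.1000, -0.0900)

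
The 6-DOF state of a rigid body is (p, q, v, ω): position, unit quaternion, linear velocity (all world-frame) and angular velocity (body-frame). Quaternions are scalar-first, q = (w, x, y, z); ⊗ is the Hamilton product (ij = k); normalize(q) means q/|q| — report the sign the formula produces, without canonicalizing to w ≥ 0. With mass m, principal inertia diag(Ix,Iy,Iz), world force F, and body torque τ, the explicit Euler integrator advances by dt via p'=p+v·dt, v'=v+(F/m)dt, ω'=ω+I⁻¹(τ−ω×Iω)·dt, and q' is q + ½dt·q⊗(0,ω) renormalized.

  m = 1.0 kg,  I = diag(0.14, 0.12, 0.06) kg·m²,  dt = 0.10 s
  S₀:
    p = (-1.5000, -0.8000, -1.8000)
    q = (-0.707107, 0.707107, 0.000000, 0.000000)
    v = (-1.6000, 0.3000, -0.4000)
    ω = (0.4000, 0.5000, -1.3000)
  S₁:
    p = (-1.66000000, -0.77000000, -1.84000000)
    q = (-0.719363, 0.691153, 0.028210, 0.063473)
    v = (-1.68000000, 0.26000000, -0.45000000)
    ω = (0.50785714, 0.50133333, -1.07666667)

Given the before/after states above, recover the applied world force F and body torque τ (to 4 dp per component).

ω₁ − ω₀ = (0.10785714, 0.00133333, 0.22333333)
τ = I·(Δω/dt) + ω₀×(Iω₀) = (0.1900, -0.0400, 0.1300)
v₁ − v₀ = (-0.08000000, -0.04000000, -0.05000000)
m·(v₁−v₀)/dt = (-0.8000, -0.4000, -0.5000)

F = (-0.8000, -0.4000, -0.5000)
τ = (0.1900, -0.0400, 0.1300)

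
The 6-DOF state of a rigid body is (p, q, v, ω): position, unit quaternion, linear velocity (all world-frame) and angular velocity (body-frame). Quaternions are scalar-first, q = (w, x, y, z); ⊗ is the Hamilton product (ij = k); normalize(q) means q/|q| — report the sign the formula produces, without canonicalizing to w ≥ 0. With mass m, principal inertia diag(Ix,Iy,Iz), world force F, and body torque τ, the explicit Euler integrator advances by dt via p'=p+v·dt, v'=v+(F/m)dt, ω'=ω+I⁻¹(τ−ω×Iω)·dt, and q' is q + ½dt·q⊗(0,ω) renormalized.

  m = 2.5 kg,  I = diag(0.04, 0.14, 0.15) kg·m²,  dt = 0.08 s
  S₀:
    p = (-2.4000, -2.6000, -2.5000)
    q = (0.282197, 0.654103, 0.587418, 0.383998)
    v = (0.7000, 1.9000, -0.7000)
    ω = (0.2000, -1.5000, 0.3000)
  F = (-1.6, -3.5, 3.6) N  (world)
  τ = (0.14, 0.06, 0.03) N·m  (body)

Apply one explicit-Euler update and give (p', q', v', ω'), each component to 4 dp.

a = F/m = (-0.6400, -1.4000, 1.4400)
p + v·dt = (-2.3440, -2.4480, -2.5560)
new velocity v' = (0.6488, 1.7880, -0.5848)
gyro term ω×Iω = (-0.0045, -0.0066, -0.0300)
α = I⁻¹(τ − ω×Iω) = (3.6125, 0.4757, 0.4000)
ω + α·dt = (0.4890, -1.4619, 0.3320)
2q̇ = q⊗(0,ω) = (0.6351070, 0.8086618, -0.5427268, -1.0139790)
q' = normalize(q + ½dt·q⊗(0,ω)) = (0.3070, 0.6851, 0.5646, 0.3428)

p' = (-2.3440, -2.4480, -2.5560)
q' = (0.3070, 0.6851, 0.5646, 0.3428)
v' = (0.6488, 1.7880, -0.5848)
ω' = (0.4890, -1.4619, 0.3320)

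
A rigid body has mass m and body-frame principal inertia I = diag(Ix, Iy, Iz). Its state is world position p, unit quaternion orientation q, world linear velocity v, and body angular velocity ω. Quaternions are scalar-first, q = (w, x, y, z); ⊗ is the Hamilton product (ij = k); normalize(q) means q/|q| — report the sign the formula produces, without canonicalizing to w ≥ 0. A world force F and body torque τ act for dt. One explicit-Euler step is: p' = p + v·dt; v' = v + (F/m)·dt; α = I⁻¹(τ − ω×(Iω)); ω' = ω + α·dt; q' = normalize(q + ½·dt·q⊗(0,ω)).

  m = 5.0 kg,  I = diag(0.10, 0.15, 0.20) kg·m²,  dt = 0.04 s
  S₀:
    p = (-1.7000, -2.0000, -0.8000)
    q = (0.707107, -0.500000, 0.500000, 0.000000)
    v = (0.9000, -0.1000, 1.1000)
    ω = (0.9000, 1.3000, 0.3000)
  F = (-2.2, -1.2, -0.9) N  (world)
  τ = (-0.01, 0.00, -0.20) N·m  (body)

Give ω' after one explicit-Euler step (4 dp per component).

α = I⁻¹(τ − ω×Iω) = (-0.2950, 0.1800, -1.2925)
new body rate ω' = (0.8882, 1.3072, 0.2483)

ω' = (0.8882, 1.3072, 0.2483)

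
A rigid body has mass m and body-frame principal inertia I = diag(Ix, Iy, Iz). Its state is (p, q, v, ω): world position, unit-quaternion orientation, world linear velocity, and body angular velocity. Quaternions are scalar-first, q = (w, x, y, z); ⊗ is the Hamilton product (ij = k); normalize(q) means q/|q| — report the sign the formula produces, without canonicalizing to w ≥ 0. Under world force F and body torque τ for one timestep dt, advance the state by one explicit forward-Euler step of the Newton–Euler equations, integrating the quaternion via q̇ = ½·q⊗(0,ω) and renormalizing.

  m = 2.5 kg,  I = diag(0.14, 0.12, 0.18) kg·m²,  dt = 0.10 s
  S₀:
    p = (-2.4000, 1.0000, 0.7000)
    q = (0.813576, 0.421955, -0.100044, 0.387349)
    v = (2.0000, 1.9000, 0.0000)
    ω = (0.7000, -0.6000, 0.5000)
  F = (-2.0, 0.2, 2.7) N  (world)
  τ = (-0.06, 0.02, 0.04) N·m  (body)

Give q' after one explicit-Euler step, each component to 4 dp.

q⊗(0,ω) = (-0.5490694, 0.7518906, -0.4279788, 0.2236458)
updated quaternion q' = (0.7850, 0.4589, -0.1213, 0.3980)

q' = (0.7850, 0.4589, -0.1213, 0.3980)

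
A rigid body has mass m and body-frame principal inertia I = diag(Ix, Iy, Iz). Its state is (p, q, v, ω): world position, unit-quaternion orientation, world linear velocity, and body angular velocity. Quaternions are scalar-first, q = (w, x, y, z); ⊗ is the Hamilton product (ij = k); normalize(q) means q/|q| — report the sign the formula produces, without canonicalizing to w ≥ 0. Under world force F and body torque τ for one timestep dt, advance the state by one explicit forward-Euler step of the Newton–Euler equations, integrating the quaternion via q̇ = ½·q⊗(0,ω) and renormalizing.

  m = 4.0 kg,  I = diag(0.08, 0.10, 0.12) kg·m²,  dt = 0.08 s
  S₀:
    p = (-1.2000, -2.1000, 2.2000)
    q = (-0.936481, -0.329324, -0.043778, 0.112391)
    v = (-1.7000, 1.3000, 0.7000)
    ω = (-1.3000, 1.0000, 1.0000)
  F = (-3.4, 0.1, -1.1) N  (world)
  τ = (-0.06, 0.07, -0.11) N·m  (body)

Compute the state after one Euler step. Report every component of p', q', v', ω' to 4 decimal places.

precession coupling ω×(Iω) = (0.0200, 0.0520, -0.0260)
(τ − ω×Iω)/I = (-1.0000, 0.1800, -0.7000)
ω' = ω + α·dt = (-1.3800, 1.0144, 0.9440)
Hamilton product q⊗(0,ω) = (-0.4967342, 1.0612563, -0.7532653, -1.3227164)
q' = normalize(q + ½dt·q⊗(0,ω)) = (-0.9535, -0.2860, -0.0737, 0.0593)
a = F/m = (-0.8500, 0.0250, -0.2750)
p' = p + v·dt = (-1.3360, -1.9960, 2.2560)
v' = v + a·dt = (-1.7680, 1.3020, 0.6780)

p' = (-1.3360, -1.9960, 2.2560)
q' = (-0.9535, -0.2860, -0.0737, 0.0593)
v' = (-1.7680, 1.3020, 0.6780)
ω' = (-1.3800, 1.0144, 0.9440)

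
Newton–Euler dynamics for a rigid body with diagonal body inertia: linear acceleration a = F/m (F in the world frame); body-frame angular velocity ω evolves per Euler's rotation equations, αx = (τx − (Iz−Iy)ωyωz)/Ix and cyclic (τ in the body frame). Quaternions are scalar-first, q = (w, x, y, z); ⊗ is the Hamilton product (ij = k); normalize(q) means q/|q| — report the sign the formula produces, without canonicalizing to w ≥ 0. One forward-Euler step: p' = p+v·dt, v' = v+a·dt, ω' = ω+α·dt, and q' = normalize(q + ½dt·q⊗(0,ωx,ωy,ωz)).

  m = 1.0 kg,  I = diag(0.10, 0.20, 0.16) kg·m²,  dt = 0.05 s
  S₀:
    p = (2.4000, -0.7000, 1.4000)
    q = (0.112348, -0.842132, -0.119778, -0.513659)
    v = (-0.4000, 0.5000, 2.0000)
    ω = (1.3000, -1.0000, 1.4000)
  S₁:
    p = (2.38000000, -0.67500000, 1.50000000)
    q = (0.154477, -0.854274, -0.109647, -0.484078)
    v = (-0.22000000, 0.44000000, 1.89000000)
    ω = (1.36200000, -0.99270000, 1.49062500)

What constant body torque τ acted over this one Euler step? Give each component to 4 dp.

τ = (0.1800, -0.0800, 0.1600)

rate change Δω = (0.06200000, 0.00730000, 0.09062500)
gyro term ω₀×Iω₀ = (0.0560, -0.1092, -0.1300)
I·α + gyro = (0.1800, -0.0800, 0.1600)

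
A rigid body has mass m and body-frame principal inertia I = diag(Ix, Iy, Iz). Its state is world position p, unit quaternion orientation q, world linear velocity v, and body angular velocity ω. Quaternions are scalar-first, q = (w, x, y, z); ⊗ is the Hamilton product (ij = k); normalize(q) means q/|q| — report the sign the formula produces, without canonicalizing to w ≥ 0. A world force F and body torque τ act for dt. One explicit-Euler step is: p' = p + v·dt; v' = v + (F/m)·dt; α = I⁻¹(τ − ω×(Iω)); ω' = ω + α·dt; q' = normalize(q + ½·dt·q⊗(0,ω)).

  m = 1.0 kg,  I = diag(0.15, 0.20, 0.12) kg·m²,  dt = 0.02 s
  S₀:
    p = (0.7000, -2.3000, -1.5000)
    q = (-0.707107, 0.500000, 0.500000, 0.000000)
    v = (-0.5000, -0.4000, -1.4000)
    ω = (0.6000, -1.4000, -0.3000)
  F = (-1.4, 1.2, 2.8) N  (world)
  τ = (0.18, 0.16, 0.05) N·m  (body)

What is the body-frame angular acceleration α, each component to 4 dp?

α = (1.4240, 0.8270, 0.7667)

ω×(Iω) gyroscopic = (-0.0336, -0.0054, -0.0420)
(τ − ω×Iω)/I = (1.4240, 0.8270, 0.7667)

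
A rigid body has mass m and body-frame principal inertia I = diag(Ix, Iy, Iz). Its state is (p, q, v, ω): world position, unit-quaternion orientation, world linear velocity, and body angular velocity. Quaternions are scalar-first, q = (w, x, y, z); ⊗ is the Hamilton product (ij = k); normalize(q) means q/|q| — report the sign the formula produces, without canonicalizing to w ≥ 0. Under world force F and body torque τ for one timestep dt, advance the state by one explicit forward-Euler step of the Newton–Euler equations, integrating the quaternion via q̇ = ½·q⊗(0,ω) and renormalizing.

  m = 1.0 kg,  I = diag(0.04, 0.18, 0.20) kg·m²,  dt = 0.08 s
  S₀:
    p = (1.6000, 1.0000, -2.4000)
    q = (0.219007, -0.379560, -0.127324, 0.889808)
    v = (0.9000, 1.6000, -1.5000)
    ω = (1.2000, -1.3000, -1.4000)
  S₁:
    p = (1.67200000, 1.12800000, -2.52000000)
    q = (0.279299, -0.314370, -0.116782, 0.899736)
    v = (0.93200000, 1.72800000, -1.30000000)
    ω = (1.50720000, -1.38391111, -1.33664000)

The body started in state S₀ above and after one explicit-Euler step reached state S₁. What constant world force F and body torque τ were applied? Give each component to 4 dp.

velocity change Δv = (0.03200000, 0.12800000, 0.20000000)
applied force F = (0.4000, 1.6000, 2.5000)
ω₁ − ω₀ = (0.30720000, -0.08391111, 0.06336000)
ω₀×(Iω₀) = (0.0364, 0.2688, -0.2184)
applied torque τ = (0.1900, 0.0800, -0.0600)

F = (0.4000, 1.6000, 2.5000)
τ = (0.1900, 0.0800, -0.0600)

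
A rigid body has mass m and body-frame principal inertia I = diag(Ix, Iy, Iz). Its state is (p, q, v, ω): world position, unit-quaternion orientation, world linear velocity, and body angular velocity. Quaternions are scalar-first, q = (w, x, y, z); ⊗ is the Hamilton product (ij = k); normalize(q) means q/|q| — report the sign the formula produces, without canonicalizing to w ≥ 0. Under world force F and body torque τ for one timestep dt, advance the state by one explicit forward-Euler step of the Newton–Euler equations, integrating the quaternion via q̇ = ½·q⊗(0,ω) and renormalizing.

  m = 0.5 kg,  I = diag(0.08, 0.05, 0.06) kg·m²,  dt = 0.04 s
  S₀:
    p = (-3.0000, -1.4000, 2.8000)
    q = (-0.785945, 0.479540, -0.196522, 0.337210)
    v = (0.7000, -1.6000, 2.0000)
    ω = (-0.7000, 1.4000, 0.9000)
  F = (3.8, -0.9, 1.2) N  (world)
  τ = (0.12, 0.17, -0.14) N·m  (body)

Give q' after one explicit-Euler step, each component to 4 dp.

q' = (-0.7793, 0.4773, -0.2317, 0.3335)

Hamilton product q⊗(0,ω) = (0.3073198, -0.0988023, -1.7679560, -0.1735599)
q + ½dt·q⊗(0,ω), renormalized = (-0.7793, 0.4773, -0.2317, 0.3335)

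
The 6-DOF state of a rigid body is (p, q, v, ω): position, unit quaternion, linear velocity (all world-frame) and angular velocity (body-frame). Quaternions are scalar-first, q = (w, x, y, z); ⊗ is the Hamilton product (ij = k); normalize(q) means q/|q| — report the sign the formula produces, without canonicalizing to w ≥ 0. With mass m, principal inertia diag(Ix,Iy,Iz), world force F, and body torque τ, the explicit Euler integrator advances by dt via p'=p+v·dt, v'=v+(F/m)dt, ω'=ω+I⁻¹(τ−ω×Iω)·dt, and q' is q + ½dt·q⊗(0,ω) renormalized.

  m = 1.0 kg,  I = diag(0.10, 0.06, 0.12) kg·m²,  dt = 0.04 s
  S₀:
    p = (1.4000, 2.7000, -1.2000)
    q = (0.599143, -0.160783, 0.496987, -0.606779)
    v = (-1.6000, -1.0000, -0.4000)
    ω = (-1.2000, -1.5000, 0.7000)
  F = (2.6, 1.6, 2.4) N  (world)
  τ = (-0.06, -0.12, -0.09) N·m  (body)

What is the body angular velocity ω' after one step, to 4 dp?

precession coupling ω×(Iω) = (-0.0630, 0.0168, -0.0720)
α = I⁻¹(τ − ω×Iω) = (0.0300, -2.2800, -0.1500)
new body rate ω' = (-1.1988, -1.5912, 0.6940)

ω' = (-1.1988, -1.5912, 0.6940)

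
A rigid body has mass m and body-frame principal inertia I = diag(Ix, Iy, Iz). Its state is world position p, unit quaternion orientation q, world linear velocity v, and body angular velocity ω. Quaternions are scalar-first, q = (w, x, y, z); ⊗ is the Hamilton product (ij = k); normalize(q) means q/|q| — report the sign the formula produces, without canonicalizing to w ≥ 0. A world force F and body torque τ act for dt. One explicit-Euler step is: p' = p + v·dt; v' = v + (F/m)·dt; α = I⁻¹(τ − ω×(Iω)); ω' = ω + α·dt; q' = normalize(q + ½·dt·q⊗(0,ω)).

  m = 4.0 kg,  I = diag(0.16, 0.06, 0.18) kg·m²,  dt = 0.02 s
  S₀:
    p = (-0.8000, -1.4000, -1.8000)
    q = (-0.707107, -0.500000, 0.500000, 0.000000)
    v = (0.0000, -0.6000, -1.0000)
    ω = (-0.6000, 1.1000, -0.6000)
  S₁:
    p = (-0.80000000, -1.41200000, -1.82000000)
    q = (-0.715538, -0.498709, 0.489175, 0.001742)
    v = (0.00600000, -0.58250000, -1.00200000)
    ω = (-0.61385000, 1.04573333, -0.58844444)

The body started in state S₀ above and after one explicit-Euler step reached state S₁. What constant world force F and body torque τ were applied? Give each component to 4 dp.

velocity change Δv = (0.00600000, 0.01750000, -0.00200000)
m·(v₁−v₀)/dt = (1.2000, 3.5000, -0.4000)
ω₁ − ω₀ = (-0.01385000, -0.05426667, 0.01155556)
gyro term ω₀×Iω₀ = (-0.0792, -0.0072, 0.0660)
τ = I·(Δω/dt) + ω₀×(Iω₀) = (-0.1900, -0.1700, 0.1700)

F = (1.2000, 3.5000, -0.4000)
τ = (-0.1900, -0.1700, 0.1700)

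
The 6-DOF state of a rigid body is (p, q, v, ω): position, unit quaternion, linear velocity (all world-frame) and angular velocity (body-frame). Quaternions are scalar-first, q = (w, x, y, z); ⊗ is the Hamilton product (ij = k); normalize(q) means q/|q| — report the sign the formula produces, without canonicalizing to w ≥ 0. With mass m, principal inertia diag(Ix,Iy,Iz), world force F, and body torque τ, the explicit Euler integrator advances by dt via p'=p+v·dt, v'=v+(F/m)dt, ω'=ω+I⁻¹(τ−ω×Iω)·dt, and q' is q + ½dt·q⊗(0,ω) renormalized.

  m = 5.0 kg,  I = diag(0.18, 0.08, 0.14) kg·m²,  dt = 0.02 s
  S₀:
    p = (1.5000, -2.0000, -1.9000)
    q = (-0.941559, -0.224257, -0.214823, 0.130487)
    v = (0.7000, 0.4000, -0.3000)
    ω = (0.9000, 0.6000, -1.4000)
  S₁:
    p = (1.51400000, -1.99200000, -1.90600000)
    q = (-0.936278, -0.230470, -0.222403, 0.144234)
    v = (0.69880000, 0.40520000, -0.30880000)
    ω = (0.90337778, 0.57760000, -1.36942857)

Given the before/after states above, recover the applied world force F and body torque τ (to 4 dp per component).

v₁ − v₀ = (-0.00120000, 0.00520000, -0.00880000)
m·(v₁−v₀)/dt = (-0.3000, 1.3000, -2.2000)
Δω = ω₁−ω₀ = (0.00337778, -0.02240000, 0.03057143)
precession coupling = (-0.0504, -0.0504, -0.0540)
applied torque τ = (-0.0200, -0.1400, 0.1600)

F = (-0.3000, 1.3000, -2.2000)
τ = (-0.0200, -0.1400, 0.1600)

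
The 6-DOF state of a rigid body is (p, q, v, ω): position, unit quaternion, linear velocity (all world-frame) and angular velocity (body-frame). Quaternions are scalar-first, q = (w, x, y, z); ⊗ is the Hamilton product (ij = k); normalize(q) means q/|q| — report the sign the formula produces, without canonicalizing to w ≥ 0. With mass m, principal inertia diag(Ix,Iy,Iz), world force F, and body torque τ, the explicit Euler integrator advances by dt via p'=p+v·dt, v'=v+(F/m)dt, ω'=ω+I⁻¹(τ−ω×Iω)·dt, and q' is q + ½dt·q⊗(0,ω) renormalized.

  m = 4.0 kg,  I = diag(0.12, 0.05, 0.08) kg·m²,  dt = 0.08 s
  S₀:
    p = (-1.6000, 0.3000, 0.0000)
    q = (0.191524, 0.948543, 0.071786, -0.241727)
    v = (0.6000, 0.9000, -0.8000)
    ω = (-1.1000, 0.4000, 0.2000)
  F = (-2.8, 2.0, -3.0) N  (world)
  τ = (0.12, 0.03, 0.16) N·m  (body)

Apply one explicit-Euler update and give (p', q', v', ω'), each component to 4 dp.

a = (-0.7000, 0.5000, -0.7500)
p' = p + v·dt = (-1.5520, 0.3720, -0.0640)
v' = v + a·dt = (0.5440, 0.9400, -0.8600)
gyro term ω×Iω = (0.0024, -0.0088, 0.0308)
angular accel α = (0.9800, 0.7760, 1.6150)
ω' = ω + α·dt = (-1.0216, 0.4621, 0.3292)
Hamilton product q⊗(0,ω) = (1.0630283, -0.0996284, 0.1528007, 0.4966866)
q + ½dt·q⊗(0,ω), renormalized = (0.2338, 0.9435, 0.0778, -0.2216)

p' = (-1.5520, 0.3720, -0.0640)
q' = (0.2338, 0.9435, 0.0778, -0.2216)
v' = (0.5440, 0.9400, -0.8600)
ω' = (-1.0216, 0.4621, 0.3292)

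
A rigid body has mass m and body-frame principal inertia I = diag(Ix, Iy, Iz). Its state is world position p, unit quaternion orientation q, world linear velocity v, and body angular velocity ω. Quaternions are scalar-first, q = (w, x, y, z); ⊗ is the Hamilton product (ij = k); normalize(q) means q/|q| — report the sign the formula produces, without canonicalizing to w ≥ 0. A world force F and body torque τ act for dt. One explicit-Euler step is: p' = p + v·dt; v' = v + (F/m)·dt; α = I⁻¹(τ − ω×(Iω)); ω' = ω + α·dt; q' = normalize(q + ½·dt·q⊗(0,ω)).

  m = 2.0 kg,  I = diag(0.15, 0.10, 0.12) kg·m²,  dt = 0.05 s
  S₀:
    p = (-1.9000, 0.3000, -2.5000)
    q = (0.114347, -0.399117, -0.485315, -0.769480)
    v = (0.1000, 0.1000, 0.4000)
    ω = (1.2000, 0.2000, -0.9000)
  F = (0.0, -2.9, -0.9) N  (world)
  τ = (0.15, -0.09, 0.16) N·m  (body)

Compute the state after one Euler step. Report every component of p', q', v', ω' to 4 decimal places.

a = (0.0000, -1.4500, -0.4500)
p + v·dt = (-1.8950, 0.3050, -2.4800)
new velocity v' = (0.1000, 0.0275, 0.3775)
(τ − ω×Iω)/I = (1.0240, -0.5760, 1.4333)
new body rate ω' = (1.2512, 0.1712, -0.8283)
Hamilton product q⊗(0,ω) = (-0.1165286, 0.7278959, -1.2597119, 0.3996423)
q' = normalize(q + ½dt·q⊗(0,ω)) = (0.1114, -0.3806, -0.5164, -0.7589)

p' = (-1.8950, 0.3050, -2.4800)
q' = (0.1114, -0.3806, -0.5164, -0.7589)
v' = (0.1000, 0.0275, 0.3775)
ω' = (1.2512, 0.1712, -0.8283)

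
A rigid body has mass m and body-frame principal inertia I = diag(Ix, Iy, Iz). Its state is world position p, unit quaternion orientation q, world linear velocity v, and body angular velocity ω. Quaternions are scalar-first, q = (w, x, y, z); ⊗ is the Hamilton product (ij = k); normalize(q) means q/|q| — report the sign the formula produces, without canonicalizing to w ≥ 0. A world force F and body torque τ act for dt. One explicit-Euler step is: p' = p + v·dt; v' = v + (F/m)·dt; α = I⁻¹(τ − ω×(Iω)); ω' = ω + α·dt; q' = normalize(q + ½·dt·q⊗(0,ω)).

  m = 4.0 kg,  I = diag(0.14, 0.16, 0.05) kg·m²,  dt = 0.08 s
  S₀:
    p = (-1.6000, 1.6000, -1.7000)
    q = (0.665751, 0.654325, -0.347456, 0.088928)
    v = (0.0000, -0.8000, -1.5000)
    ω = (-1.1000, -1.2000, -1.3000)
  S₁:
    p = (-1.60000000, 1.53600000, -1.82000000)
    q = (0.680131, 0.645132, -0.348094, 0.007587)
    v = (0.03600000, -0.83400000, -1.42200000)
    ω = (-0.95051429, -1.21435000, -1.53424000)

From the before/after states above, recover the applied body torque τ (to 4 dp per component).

τ = (0.0900, 0.1000, -0.1200)

ω₁ − ω₀ = (0.14948571, -0.01435000, -0.23424000)
gyro term ω₀×Iω₀ = (-0.1716, 0.1287, 0.0264)
I·α + gyro = (0.0900, 0.1000, -0.1200)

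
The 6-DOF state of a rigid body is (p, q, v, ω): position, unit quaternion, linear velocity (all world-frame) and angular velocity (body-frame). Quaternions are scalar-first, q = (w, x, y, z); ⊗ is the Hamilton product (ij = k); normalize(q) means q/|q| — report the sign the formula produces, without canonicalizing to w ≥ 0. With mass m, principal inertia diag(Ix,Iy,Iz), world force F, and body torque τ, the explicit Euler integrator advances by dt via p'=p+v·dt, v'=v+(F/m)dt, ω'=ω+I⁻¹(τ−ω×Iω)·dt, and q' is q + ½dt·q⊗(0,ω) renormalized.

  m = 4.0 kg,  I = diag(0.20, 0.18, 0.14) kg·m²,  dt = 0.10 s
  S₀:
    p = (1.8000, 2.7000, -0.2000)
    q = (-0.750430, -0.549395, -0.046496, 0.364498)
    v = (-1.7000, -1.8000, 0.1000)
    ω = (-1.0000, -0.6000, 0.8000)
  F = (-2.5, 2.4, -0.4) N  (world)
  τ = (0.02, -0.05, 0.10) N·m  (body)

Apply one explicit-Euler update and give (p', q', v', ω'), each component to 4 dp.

p' = (1.6300, 2.5200, -0.1900)
q' = (-0.7919, -0.5015, -0.0202, 0.3478)
v' = (-1.7625, -1.7400, 0.0900)
ω' = (-0.9996, -0.6011, 0.8800)

a = F/m = (-0.6250, 0.6000, -0.1000)
new position p' = (1.6300, 2.5200, -0.1900)
v + (F/m)dt = (-1.7625, -1.7400, 0.0900)
α = I⁻¹(τ − ω×Iω) = (0.0040, -0.0111, 0.8000)
ω' = ω + α·dt = (-0.9996, -0.6011, 0.8800)
2q̇ = q⊗(0,ω) = (-0.8688910, 0.9319320, 0.5252760, -0.3172030)
updated quaternion q' = (-0.7919, -0.5015, -0.0202, 0.3478)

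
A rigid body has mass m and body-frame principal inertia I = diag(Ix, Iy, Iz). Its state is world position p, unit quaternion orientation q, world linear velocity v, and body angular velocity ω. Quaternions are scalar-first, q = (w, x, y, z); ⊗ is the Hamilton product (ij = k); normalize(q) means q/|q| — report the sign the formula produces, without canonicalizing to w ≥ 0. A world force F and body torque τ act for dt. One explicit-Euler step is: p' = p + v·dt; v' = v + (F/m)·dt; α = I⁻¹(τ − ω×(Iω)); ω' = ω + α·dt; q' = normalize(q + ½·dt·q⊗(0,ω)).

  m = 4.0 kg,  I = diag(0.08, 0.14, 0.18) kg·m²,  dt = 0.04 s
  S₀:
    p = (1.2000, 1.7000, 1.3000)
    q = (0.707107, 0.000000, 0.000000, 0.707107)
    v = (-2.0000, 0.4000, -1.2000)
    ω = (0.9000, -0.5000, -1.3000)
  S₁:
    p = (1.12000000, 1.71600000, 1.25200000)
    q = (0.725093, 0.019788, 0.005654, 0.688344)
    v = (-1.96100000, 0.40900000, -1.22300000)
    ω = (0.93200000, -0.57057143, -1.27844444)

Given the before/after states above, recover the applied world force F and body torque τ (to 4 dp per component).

ω₁ − ω₀ = (0.03200000, -0.07057143, 0.02155556)
applied torque τ = (0.0900, -0.1300, 0.0700)
v₁ − v₀ = (0.03900000, 0.00900000, -0.02300000)
m·(v₁−v₀)/dt = (3.9000, 0.9000, -2.3000)

F = (3.9000, 0.9000, -2.3000)
τ = (0.0900, -0.1300, 0.0700)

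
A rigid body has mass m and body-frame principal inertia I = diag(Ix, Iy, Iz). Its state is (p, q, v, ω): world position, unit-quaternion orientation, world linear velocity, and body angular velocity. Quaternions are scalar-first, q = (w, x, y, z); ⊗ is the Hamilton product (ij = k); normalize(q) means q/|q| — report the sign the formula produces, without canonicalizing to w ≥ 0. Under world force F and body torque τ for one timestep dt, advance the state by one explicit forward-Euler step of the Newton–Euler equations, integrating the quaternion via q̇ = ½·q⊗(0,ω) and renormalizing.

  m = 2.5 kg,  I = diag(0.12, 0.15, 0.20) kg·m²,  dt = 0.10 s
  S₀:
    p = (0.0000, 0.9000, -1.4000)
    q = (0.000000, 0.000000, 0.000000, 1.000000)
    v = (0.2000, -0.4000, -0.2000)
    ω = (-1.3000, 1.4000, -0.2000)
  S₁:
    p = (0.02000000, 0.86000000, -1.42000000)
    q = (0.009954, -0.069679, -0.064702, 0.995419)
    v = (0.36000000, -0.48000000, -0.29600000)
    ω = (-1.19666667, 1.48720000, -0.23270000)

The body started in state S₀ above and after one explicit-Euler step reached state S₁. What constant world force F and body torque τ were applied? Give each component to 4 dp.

ω₁ − ω₀ = (0.10333333, 0.08720000, -0.03270000)
τ = I·(Δω/dt) + ω₀×(Iω₀) = (0.1100, 0.1100, -0.1200)
Δv = v₁−v₀ = (0.16000000, -0.08000000, -0.09600000)
applied force F = (4.0000, -2.0000, -2.4000)

F = (4.0000, -2.0000, -2.4000)
τ = (0.1100, 0.1100, -0.1200)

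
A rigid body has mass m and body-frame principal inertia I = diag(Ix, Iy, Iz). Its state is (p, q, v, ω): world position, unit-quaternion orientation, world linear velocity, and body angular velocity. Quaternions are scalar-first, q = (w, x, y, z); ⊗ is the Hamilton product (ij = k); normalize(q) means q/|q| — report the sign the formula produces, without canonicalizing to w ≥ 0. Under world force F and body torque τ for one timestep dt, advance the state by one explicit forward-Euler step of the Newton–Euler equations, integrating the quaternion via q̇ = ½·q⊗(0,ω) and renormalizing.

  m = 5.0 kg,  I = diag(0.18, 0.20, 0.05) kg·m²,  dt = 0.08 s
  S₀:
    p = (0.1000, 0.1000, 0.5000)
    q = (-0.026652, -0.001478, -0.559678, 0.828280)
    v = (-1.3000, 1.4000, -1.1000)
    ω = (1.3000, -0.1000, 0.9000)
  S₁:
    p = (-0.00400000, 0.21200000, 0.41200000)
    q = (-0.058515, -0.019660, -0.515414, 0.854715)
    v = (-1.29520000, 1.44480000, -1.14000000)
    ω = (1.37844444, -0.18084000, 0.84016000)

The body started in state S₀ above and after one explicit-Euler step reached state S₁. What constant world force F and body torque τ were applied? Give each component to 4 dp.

F = (0.3000, 2.8000, -2.5000)
τ = (0.1900, -0.0500, -0.0400)

rate change Δω = (0.07844444, -0.08084000, -0.05984000)
τ = I·(Δω/dt) + ω₀×(Iω₀) = (0.1900, -0.0500, -0.0400)
v₁ − v₀ = (0.00480000, 0.04480000, -0.04000000)
m·(v₁−v₀)/dt = (0.3000, 2.8000, -2.5000)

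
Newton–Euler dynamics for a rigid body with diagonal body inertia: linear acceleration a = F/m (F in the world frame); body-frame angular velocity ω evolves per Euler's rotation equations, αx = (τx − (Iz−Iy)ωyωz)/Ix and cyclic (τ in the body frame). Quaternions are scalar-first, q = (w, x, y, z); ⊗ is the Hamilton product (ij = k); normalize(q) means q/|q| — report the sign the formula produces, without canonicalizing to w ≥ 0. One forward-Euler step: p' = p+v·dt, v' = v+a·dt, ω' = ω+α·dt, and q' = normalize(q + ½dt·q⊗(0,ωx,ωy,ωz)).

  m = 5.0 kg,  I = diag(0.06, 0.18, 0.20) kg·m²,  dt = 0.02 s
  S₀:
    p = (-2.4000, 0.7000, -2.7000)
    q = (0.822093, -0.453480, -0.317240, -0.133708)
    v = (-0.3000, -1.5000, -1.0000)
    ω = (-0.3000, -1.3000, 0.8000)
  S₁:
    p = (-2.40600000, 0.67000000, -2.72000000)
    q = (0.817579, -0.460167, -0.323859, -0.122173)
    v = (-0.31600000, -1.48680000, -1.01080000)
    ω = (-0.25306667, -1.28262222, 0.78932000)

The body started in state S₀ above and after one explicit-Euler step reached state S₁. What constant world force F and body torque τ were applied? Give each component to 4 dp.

F = (-4.0000, 3.3000, -2.7000)
τ = (0.1200, 0.1900, -0.0600)

ω₁ − ω₀ = (0.04693333, 0.01737778, -0.01068000)
gyro term ω₀×Iω₀ = (-0.0208, 0.0336, 0.0468)
τ = I·(Δω/dt) + ω₀×(Iω₀) = (0.1200, 0.1900, -0.0600)
velocity change Δv = (-0.01600000, 0.01320000, -0.01080000)
applied force F = (-4.0000, 3.3000, -2.7000)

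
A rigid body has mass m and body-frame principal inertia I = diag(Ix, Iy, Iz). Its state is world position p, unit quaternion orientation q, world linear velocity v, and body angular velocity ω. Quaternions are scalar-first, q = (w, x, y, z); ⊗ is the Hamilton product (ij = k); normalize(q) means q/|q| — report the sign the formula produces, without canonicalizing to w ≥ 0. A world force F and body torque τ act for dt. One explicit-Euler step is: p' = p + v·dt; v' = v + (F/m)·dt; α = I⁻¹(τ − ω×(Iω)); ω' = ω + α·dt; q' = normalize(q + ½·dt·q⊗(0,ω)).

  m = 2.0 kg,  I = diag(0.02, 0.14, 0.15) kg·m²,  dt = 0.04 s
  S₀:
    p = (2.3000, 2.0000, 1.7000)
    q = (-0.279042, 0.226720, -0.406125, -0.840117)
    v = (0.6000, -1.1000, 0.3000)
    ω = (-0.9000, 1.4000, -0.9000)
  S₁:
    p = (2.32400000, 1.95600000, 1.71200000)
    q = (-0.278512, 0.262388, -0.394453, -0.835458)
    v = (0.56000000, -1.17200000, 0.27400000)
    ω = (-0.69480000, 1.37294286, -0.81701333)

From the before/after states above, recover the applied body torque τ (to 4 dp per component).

ω₁ − ω₀ = (0.20520000, -0.02705714, 0.08298667)
I·α + gyro = (0.0900, -0.2000, 0.1600)

τ = (0.0900, -0.2000, 0.1600)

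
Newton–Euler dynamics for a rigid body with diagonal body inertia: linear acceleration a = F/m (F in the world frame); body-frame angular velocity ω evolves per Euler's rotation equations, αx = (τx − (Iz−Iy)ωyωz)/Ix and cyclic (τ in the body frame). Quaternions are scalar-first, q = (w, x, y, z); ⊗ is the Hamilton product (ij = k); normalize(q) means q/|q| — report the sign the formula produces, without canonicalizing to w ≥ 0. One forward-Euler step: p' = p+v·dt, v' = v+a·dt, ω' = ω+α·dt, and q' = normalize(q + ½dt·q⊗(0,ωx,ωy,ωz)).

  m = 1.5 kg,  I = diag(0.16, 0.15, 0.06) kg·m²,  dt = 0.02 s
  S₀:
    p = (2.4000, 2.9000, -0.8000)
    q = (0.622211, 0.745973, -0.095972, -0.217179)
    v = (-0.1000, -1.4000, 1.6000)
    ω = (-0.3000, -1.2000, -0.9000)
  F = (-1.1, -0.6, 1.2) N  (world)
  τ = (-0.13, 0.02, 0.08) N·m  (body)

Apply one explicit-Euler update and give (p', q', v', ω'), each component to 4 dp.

new position p' = (2.3980, 2.8720, -0.7680)
new velocity v' = (-0.1147, -1.4080, 1.6160)
gyro term ω×Iω = (-0.0972, 0.0270, -0.0036)
angular accel α = (-0.2050, -0.0467, 1.3933)
ω + α·dt = (-0.3041, -1.2009, -0.8721)
2q̇ = q⊗(0,ω) = (-0.0868356, -0.3609033, -0.0101238, -1.4839491)
updated quaternion q' = (0.6213, 0.7423, -0.0961, -0.2320)

p' = (2.3980, 2.8720, -0.7680)
q' = (0.6213, 0.7423, -0.0961, -0.2320)
v' = (-0.1147, -1.4080, 1.6160)
ω' = (-0.3041, -1.2009, -0.8721)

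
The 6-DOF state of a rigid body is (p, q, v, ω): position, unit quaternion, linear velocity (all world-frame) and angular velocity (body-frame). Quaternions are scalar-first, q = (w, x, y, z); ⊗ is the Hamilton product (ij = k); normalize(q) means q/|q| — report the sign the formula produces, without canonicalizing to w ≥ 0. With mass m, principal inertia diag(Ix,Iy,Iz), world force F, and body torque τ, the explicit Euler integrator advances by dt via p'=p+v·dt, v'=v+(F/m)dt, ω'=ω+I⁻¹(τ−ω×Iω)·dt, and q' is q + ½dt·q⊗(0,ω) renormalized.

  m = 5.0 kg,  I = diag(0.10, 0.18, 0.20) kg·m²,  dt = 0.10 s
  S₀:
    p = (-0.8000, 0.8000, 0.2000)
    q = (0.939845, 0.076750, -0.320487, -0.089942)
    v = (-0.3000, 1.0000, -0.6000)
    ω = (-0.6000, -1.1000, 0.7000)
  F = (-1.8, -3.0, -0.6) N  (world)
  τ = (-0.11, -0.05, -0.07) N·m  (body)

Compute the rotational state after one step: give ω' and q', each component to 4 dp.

ω' = (-0.6946, -1.1511, 0.6386)
q' = (0.9253, 0.0323, -0.3712, -0.0707)

α = I⁻¹(τ − ω×Iω) = (-0.9460, -0.5111, -0.6140)
ω' = ω + α·dt = (-0.6946, -1.1511, 0.6386)
q⊗(0,ω) = (-0.2435263, -0.8871841, -1.0335893, 0.3811743)
q' = normalize(q + ½dt·q⊗(0,ω)) = (0.9253, 0.0323, -0.3712, -0.0707)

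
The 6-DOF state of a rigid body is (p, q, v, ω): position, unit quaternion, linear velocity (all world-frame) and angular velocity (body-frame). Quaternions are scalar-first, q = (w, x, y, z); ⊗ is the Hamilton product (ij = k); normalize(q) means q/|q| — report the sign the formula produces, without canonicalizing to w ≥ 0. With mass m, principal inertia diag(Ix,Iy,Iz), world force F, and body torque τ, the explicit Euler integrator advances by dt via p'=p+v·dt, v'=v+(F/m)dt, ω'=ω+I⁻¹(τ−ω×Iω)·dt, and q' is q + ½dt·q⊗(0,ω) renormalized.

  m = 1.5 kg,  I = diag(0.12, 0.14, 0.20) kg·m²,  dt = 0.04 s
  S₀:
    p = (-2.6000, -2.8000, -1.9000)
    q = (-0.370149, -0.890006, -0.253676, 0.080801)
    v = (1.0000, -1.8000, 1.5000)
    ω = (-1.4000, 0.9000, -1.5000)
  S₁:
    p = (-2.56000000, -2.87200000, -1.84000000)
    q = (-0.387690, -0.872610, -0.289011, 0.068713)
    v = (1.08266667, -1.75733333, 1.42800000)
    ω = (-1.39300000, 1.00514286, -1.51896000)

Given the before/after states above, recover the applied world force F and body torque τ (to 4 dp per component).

F = (3.1000, 1.6000, -2.7000)
τ = (-0.0600, 0.2000, -0.1200)

Δω = ω₁−ω₀ = (0.00700000, 0.10514286, -0.01896000)
precession coupling = (-0.0810, -0.1680, -0.0252)
applied torque τ = (-0.0600, 0.2000, -0.1200)
Δv = v₁−v₀ = (0.08266667, 0.04266667, -0.07200000)
F = m·Δv/dt = (3.1000, 1.6000, -2.7000)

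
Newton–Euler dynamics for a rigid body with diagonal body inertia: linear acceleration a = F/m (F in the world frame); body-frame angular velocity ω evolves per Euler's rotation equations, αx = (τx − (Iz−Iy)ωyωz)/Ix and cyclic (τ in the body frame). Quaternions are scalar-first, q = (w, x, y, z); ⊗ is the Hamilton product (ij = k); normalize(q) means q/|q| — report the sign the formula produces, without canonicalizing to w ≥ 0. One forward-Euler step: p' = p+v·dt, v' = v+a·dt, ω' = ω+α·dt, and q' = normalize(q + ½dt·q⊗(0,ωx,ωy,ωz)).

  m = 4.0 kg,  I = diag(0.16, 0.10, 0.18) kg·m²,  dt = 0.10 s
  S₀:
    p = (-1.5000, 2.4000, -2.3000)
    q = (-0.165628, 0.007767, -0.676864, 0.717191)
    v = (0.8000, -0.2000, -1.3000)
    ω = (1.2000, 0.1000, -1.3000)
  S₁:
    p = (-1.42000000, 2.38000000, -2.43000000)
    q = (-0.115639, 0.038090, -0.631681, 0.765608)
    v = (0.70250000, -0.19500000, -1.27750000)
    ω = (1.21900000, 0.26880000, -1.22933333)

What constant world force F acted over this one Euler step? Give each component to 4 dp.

F = (-3.9000, 0.2000, 0.9000)

velocity change Δv = (-0.09750000, 0.00500000, 0.02250000)
m·(v₁−v₀)/dt = (-3.9000, 0.2000, 0.9000)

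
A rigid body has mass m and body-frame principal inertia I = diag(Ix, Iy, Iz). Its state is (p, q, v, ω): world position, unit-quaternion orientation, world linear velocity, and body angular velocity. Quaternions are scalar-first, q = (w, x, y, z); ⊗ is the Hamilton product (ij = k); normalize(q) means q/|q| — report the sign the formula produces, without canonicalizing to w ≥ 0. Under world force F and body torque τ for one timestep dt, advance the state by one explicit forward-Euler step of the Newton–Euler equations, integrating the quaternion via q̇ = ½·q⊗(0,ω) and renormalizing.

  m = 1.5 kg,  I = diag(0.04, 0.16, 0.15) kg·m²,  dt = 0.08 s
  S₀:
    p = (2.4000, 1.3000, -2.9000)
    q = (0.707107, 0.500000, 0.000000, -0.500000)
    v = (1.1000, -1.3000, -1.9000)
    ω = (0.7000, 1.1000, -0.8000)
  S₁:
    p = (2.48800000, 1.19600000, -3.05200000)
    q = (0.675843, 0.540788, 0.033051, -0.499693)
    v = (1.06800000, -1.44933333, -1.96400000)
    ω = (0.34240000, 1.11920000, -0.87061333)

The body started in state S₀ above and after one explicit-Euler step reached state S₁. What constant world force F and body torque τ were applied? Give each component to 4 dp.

F = (-0.6000, -2.8000, -1.2000)
τ = (-0.1700, 0.1000, -0.0400)

velocity change Δv = (-0.03200000, -0.14933333, -0.06400000)
F = m·Δv/dt = (-0.6000, -2.8000, -1.2000)
rate change Δω = (-0.35760000, 0.01920000, -0.07061333)
τ = I·(Δω/dt) + ω₀×(Iω₀) = (-0.1700, 0.1000, -0.0400)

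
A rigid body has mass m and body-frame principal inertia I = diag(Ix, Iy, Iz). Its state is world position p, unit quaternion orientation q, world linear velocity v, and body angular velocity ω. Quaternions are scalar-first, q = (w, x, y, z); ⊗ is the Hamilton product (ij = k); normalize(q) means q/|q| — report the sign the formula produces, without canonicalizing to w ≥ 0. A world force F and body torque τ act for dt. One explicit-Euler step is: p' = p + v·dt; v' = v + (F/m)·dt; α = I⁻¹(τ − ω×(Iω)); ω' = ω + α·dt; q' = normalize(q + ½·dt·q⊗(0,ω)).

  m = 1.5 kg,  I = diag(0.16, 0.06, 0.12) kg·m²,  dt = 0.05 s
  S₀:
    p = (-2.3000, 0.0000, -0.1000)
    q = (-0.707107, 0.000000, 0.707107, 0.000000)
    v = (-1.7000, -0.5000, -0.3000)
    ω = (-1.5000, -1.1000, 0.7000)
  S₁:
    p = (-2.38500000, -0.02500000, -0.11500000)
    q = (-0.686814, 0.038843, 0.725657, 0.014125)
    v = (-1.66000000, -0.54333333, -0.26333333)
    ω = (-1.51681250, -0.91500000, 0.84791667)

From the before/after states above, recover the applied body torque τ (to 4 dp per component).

τ = (-0.1000, 0.1800, 0.1900)

rate change Δω = (-0.01681250, 0.18500000, 0.14791667)
I·α + gyro = (-0.1000, 0.1800, 0.1900)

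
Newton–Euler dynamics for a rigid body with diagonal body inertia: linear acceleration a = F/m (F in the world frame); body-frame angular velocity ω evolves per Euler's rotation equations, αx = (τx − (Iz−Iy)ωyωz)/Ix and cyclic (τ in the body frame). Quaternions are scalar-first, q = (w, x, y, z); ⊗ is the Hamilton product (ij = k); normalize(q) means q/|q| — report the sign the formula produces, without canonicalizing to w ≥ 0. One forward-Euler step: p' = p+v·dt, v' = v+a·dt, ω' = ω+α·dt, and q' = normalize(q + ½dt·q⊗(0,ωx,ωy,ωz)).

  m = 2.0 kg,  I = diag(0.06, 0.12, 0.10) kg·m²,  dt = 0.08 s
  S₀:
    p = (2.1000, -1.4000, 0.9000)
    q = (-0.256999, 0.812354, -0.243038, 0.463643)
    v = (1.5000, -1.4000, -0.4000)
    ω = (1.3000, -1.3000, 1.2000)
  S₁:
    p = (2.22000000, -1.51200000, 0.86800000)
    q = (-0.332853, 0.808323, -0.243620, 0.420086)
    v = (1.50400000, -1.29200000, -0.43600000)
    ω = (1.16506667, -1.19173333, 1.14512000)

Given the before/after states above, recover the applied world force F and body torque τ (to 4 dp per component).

F = (0.1000, 2.7000, -0.9000)
τ = (-0.0700, 0.1000, -0.1700)

velocity change Δv = (0.00400000, 0.10800000, -0.03600000)
F = m·Δv/dt = (0.1000, 2.7000, -0.9000)
rate change Δω = (-0.13493333, 0.10826667, -0.05488000)
I·α + gyro = (-0.0700, 0.1000, -0.1700)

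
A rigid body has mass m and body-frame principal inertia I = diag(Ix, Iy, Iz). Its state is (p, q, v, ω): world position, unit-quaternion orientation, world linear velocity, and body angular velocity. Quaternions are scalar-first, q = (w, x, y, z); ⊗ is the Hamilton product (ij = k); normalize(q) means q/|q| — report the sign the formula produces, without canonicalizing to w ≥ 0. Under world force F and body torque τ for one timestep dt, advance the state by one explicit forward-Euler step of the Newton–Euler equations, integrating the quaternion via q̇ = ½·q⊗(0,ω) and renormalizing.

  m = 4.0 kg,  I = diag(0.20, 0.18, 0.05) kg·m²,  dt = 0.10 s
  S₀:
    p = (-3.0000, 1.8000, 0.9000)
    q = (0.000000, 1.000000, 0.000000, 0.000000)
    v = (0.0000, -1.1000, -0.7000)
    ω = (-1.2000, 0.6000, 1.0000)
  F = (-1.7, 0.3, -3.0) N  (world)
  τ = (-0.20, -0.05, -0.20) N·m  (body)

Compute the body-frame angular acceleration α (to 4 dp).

α = (-0.6100, 0.7222, -4.2880)

precession coupling ω×(Iω) = (-0.0780, -0.1800, 0.0144)
angular accel α = (-0.6100, 0.7222, -4.2880)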